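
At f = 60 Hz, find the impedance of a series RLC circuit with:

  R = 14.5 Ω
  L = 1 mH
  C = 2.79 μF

Step 1 — Angular frequency: ω = 2π·f = 2π·60 = 377 rad/s.
Step 2 — Component impedances:
  R: Z = R = 14.5 Ω
  L: Z = jωL = j·377·0.001 = 0 + j0.377 Ω
  C: Z = 1/(jωC) = -j/(ω·C) = 0 - j950.7 Ω
Step 3 — Series combination: Z_total = R + L + C = 14.5 - j950.4 Ω = 950.5∠-89.1° Ω.

Z = 14.5 - j950.4 Ω = 950.5∠-89.1° Ω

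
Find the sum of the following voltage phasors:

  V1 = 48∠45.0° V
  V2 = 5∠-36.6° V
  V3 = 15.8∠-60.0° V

Step 1 — Convert each phasor to rectangular form:
  V1 = 48·(cos(45.0°) + j·sin(45.0°)) = 33.94 + j33.94 V
  V2 = 5·(cos(-36.6°) + j·sin(-36.6°)) = 4.014 - j2.981 V
  V3 = 15.8·(cos(-60.0°) + j·sin(-60.0°)) = 7.9 - j13.68 V
Step 2 — Sum components: V_total = 45.86 + j17.28 V.
Step 3 — Convert to polar: |V_total| = 49 V, ∠V_total = 20.6°.

V_total = 49∠20.6° V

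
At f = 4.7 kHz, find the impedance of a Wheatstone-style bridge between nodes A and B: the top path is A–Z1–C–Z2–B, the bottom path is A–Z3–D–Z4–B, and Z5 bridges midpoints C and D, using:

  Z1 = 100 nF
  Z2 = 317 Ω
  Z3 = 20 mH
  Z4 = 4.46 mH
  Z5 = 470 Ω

Step 1 — Angular frequency: ω = 2π·f = 2π·4700 = 2.953e+04 rad/s.
Step 2 — Component impedances:
  Z1: Z = 1/(jωC) = -j/(ω·C) = 0 - j338.6 Ω
  Z2: Z = R = 317 Ω
  Z3: Z = jωL = j·2.953e+04·0.02 = 0 + j590.6 Ω
  Z4: Z = jωL = j·2.953e+04·0.00446 = 0 + j131.7 Ω
  Z5: Z = R = 470 Ω
Step 3 — Bridge requires nodal analysis (the Z5 bridge couples midpoints C and D, so the two paths cannot be reduced to a simple series/parallel combination). Setting node B to ground and injecting 1 A at node A, the 3-node admittance system at A, C, D solves to V_A = Z_AB = 669.3 - j347.2 Ω = 754∠-27.4° Ω.

Z = 669.3 - j347.2 Ω = 754∠-27.4° Ω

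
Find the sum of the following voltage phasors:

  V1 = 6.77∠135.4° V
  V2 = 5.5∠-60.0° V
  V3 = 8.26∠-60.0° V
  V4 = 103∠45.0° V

Step 1 — Convert each phasor to rectangular form:
  V1 = 6.77·(cos(135.4°) + j·sin(135.4°)) = -4.82 + j4.754 V
  V2 = 5.5·(cos(-60.0°) + j·sin(-60.0°)) = 2.75 - j4.763 V
  V3 = 8.26·(cos(-60.0°) + j·sin(-60.0°)) = 4.13 - j7.153 V
  V4 = 103·(cos(45.0°) + j·sin(45.0°)) = 72.83 + j72.83 V
Step 2 — Sum components: V_total = 74.89 + j65.67 V.
Step 3 — Convert to polar: |V_total| = 99.61 V, ∠V_total = 41.2°.

V_total = 99.61∠41.2° V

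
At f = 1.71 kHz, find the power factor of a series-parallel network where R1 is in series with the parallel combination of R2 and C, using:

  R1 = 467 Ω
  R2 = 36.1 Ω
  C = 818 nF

Step 1 — Angular frequency: ω = 2π·f = 2π·1710 = 1.074e+04 rad/s.
Step 2 — Component impedances:
  R1: Z = R = 467 Ω
  R2: Z = R = 36.1 Ω
  C: Z = 1/(jωC) = -j/(ω·C) = 0 - j113.8 Ω
Step 3 — Parallel branch: R2 || C = 1/(1/R2 + 1/C) = 32.8 - j10.41 Ω.
Step 4 — Series with R1: Z_total = R1 + (R2 || C) = 499.8 - j10.41 Ω = 499.9∠-1.2° Ω.
Step 5 — Power factor: PF = cos(φ) = Re(Z)/|Z| = 499.8/499.9 = 0.9998.
Step 6 — Type: Im(Z) = -10.41 ⇒ leading (phase φ = -1.2°).

PF = 0.9998 (leading, φ = -1.2°)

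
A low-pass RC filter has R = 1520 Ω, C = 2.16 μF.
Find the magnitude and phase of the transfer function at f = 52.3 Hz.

Step 1 — Angular frequency: ω = 2π·52.3 = 328.6 rad/s.
Step 2 — Transfer function: H(jω) = 1/(1 + jωRC).
Step 3 — Denominator: 1 + jωRC = 1 + j·328.6·1520·2.16e-06 = 1 + j1.079.
Step 4 — H = 0.4621 - j0.4986.
Step 5 — Magnitude: |H| = 0.6798 (-3.4 dB); phase: φ = -47.2°.

|H| = 0.6798 (-3.4 dB), φ = -47.2°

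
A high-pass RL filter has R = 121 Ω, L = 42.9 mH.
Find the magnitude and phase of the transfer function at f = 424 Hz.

Step 1 — Angular frequency: ω = 2π·424 = 2664 rad/s.
Step 2 — Transfer function: H(jω) = jωL/(R + jωL).
Step 3 — Numerator jωL = j·114.3; denominator R + jωL = 121 + j114.3.
Step 4 — H = 0.4715 + j0.4992.
Step 5 — Magnitude: |H| = 0.6867 (-3.3 dB); phase: φ = 46.6°.

|H| = 0.6867 (-3.3 dB), φ = 46.6°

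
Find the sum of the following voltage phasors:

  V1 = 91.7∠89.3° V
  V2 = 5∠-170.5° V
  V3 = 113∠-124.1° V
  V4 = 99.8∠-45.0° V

Step 1 — Convert each phasor to rectangular form:
  V1 = 91.7·(cos(89.3°) + j·sin(89.3°)) = 1.12 + j91.69 V
  V2 = 5·(cos(-170.5°) + j·sin(-170.5°)) = -4.931 - j0.8252 V
  V3 = 113·(cos(-124.1°) + j·sin(-124.1°)) = -63.35 - j93.57 V
  V4 = 99.8·(cos(-45.0°) + j·sin(-45.0°)) = 70.57 - j70.57 V
Step 2 — Sum components: V_total = 3.406 - j73.27 V.
Step 3 — Convert to polar: |V_total| = 73.35 V, ∠V_total = -87.3°.

V_total = 73.35∠-87.3° V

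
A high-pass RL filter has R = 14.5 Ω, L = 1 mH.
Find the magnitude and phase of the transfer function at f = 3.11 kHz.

Step 1 — Angular frequency: ω = 2π·3110 = 1.954e+04 rad/s.
Step 2 — Transfer function: H(jω) = jωL/(R + jωL).
Step 3 — Numerator jωL = j·19.54; denominator R + jωL = 14.5 + j19.54.
Step 4 — H = 0.6449 + j0.4785.
Step 5 — Magnitude: |H| = 0.8031 (-1.9 dB); phase: φ = 36.6°.

|H| = 0.8031 (-1.9 dB), φ = 36.6°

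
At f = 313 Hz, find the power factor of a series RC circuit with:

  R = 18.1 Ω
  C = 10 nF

Step 1 — Angular frequency: ω = 2π·f = 2π·313 = 1967 rad/s.
Step 2 — Component impedances:
  R: Z = R = 18.1 Ω
  C: Z = 1/(jωC) = -j/(ω·C) = 0 - j5.085e+04 Ω
Step 3 — Series combination: Z_total = R + C = 18.1 - j5.085e+04 Ω = 5.085e+04∠-90.0° Ω.
Step 4 — Power factor: PF = cos(φ) = Re(Z)/|Z| = 18.1/50848 = 0.000356.
Step 5 — Type: Im(Z) = -5.085e+04 ⇒ leading (phase φ = -90.0°).

PF = 0.000356 (leading, φ = -90.0°)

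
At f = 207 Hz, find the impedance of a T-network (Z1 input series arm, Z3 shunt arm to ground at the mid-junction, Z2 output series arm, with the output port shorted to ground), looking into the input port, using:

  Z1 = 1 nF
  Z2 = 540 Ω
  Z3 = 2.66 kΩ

Step 1 — Angular frequency: ω = 2π·f = 2π·207 = 1301 rad/s.
Step 2 — Component impedances:
  Z1: Z = 1/(jωC) = -j/(ω·C) = 0 - j7.689e+05 Ω
  Z2: Z = R = 540 Ω
  Z3: Z = R = 2660 Ω
Step 3 — With the output port shorted to ground, the output series arm Z2 runs from the junction to ground; the shunt arm Z3 also runs from the junction to ground. They appear in parallel: Z3 || Z2 = 448.9 Ω.
Step 4 — Series with input arm Z1: Z_in = Z1 + (Z3 || Z2) = 448.9 - j7.689e+05 Ω = 7.689e+05∠-90.0° Ω.

Z = 448.9 - j7.689e+05 Ω = 7.689e+05∠-90.0° Ω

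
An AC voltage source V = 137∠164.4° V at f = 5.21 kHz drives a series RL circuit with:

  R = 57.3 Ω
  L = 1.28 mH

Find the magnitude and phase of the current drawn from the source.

Step 1 — Angular frequency: ω = 2π·f = 2π·5210 = 3.274e+04 rad/s.
Step 2 — Component impedances:
  R: Z = R = 57.3 Ω
  L: Z = jωL = j·3.274e+04·0.00128 = 0 + j41.9 Ω
Step 3 — Series combination: Z_total = R + L = 57.3 + j41.9 Ω = 70.99∠36.2° Ω.
Step 4 — Source phasor: V = 137∠164.4° V = -132 + j36.84 V.
Step 5 — Ohm's law: I = V / Z_total = (-132 + j36.84) / (57.3 + j41.9) = -1.194 + j1.516 A.
Step 6 — Convert to polar: |I| = 1.93 A, ∠I = 128.2°.

I = 1.93∠128.2° A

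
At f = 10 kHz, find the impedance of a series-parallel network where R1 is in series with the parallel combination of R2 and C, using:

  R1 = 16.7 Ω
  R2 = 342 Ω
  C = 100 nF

Step 1 — Angular frequency: ω = 2π·f = 2π·1e+04 = 6.283e+04 rad/s.
Step 2 — Component impedances:
  R1: Z = R = 16.7 Ω
  R2: Z = R = 342 Ω
  C: Z = 1/(jωC) = -j/(ω·C) = 0 - j159.2 Ω
Step 3 — Parallel branch: R2 || C = 1/(1/R2 + 1/C) = 60.88 - j130.8 Ω.
Step 4 — Series with R1: Z_total = R1 + (R2 || C) = 77.58 - j130.8 Ω = 152.1∠-59.3° Ω.

Z = 77.58 - j130.8 Ω = 152.1∠-59.3° Ω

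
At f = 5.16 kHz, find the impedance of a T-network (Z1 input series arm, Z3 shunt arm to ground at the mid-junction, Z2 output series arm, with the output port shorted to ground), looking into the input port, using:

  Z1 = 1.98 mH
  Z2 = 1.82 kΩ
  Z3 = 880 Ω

Step 1 — Angular frequency: ω = 2π·f = 2π·5160 = 3.242e+04 rad/s.
Step 2 — Component impedances:
  Z1: Z = jωL = j·3.242e+04·0.00198 = 0 + j64.19 Ω
  Z2: Z = R = 1820 Ω
  Z3: Z = R = 880 Ω
Step 3 — With the output port shorted to ground, the output series arm Z2 runs from the junction to ground; the shunt arm Z3 also runs from the junction to ground. They appear in parallel: Z3 || Z2 = 593.2 Ω.
Step 4 — Series with input arm Z1: Z_in = Z1 + (Z3 || Z2) = 593.2 + j64.19 Ω = 596.6∠6.2° Ω.

Z = 593.2 + j64.19 Ω = 596.6∠6.2° Ω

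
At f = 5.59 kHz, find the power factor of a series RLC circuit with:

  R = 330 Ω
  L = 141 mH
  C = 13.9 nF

Step 1 — Angular frequency: ω = 2π·f = 2π·5590 = 3.512e+04 rad/s.
Step 2 — Component impedances:
  R: Z = R = 330 Ω
  L: Z = jωL = j·3.512e+04·0.141 = 0 + j4952 Ω
  C: Z = 1/(jωC) = -j/(ω·C) = 0 - j2048 Ω
Step 3 — Series combination: Z_total = R + L + C = 330 + j2904 Ω = 2923∠83.5° Ω.
Step 4 — Power factor: PF = cos(φ) = Re(Z)/|Z| = 330/2923 = 0.1129.
Step 5 — Type: Im(Z) = 2904 ⇒ lagging (phase φ = 83.5°).

PF = 0.1129 (lagging, φ = 83.5°)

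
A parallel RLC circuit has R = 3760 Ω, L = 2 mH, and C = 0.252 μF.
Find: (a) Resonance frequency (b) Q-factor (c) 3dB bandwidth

Step 1 — Resonance: ω₀ = 1/√(LC) = 1/√(0.002·2.52e-07) = 4.454e+04 rad/s.
Step 2 — f₀ = ω₀/(2π) = 7089 Hz.
Step 3 — Parallel Q: Q = R/(ω₀L) = 3760/(4.454e+04·0.002) = 42.21.
Step 4 — Bandwidth: Δω = ω₀/Q = 1055 rad/s; BW = Δω/(2π) = 168 Hz.

(a) f₀ = 7089 Hz  (b) Q = 42.21  (c) BW = 168 Hz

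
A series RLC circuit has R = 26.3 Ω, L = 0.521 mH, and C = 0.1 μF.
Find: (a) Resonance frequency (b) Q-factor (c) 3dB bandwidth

Step 1 — Resonance: ω₀ = 1/√(LC) = 1/√(0.000521·1e-07) = 1.385e+05 rad/s.
Step 2 — f₀ = ω₀/(2π) = 2.205e+04 Hz.
Step 3 — Series Q: Q = ω₀L/R = 1.385e+05·0.000521/26.3 = 2.744.
Step 4 — Bandwidth: Δω = ω₀/Q = 5.048e+04 rad/s; BW = Δω/(2π) = 8034 Hz.

(a) f₀ = 2.205e+04 Hz  (b) Q = 2.744  (c) BW = 8034 Hz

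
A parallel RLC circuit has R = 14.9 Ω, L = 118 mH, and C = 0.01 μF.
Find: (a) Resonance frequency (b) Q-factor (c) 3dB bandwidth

Step 1 — Resonance: ω₀ = 1/√(LC) = 1/√(0.118·1e-08) = 2.911e+04 rad/s.
Step 2 — f₀ = ω₀/(2π) = 4633 Hz.
Step 3 — Parallel Q: Q = R/(ω₀L) = 14.9/(2.911e+04·0.118) = 0.004338.
Step 4 — Bandwidth: Δω = ω₀/Q = 6.711e+06 rad/s; BW = Δω/(2π) = 1.068e+06 Hz.

(a) f₀ = 4633 Hz  (b) Q = 0.004338  (c) BW = 1.068e+06 Hz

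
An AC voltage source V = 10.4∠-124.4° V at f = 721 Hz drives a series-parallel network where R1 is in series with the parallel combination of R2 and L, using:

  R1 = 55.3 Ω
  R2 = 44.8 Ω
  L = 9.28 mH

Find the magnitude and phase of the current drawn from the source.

Step 1 — Angular frequency: ω = 2π·f = 2π·721 = 4530 rad/s.
Step 2 — Component impedances:
  R1: Z = R = 55.3 Ω
  R2: Z = R = 44.8 Ω
  L: Z = jωL = j·4530·0.00928 = 0 + j42.04 Ω
Step 3 — Parallel branch: R2 || L = 1/(1/R2 + 1/L) = 20.98 + j22.35 Ω.
Step 4 — Series with R1: Z_total = R1 + (R2 || L) = 76.28 + j22.35 Ω = 79.49∠16.3° Ω.
Step 5 — Source phasor: V = 10.4∠-124.4° V = -5.876 - j8.581 V.
Step 6 — Ohm's law: I = V / Z_total = (-5.876 - j8.581) / (76.28 + j22.35) = -0.1013 - j0.08281 A.
Step 7 — Convert to polar: |I| = 0.1308 A, ∠I = -140.7°.

I = 0.1308∠-140.7° A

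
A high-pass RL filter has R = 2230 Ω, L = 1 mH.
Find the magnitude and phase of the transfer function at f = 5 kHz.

Step 1 — Angular frequency: ω = 2π·5000 = 3.142e+04 rad/s.
Step 2 — Transfer function: H(jω) = jωL/(R + jωL).
Step 3 — Numerator jωL = j·31.42; denominator R + jωL = 2230 + j31.42.
Step 4 — H = 0.0001984 + j0.01409.
Step 5 — Magnitude: |H| = 0.01409 (-37.0 dB); phase: φ = 89.2°.

|H| = 0.01409 (-37.0 dB), φ = 89.2°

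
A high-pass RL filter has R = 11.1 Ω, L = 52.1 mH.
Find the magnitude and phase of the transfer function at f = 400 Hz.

Step 1 — Angular frequency: ω = 2π·400 = 2513 rad/s.
Step 2 — Transfer function: H(jω) = jωL/(R + jωL).
Step 3 — Numerator jωL = j·130.9; denominator R + jωL = 11.1 + j130.9.
Step 4 — H = 0.9929 + j0.08417.
Step 5 — Magnitude: |H| = 0.9964 (-0.0 dB); phase: φ = 4.8°.

|H| = 0.9964 (-0.0 dB), φ = 4.8°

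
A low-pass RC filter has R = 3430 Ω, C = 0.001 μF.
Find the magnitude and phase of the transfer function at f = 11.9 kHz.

Step 1 — Angular frequency: ω = 2π·1.19e+04 = 7.477e+04 rad/s.
Step 2 — Transfer function: H(jω) = 1/(1 + jωRC).
Step 3 — Denominator: 1 + jωRC = 1 + j·7.477e+04·3430·1e-09 = 1 + j0.2565.
Step 4 — H = 0.9383 - j0.2406.
Step 5 — Magnitude: |H| = 0.9687 (-0.3 dB); phase: φ = -14.4°.

|H| = 0.9687 (-0.3 dB), φ = -14.4°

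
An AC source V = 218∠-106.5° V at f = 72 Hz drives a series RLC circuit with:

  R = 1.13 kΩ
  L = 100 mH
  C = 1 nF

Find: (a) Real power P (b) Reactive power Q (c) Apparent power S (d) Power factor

Step 1 — Angular frequency: ω = 2π·f = 2π·72 = 452.4 rad/s.
Step 2 — Component impedances:
  R: Z = R = 1130 Ω
  L: Z = jωL = j·452.4·0.1 = 0 + j45.24 Ω
  C: Z = 1/(jωC) = -j/(ω·C) = 0 - j2.21e+06 Ω
Step 3 — Series combination: Z_total = R + L + C = 1130 - j2.21e+06 Ω = 2.21e+06∠-90.0° Ω.
Step 4 — Source phasor: V = 218∠-106.5° V = -61.92 - j209 V.
Step 5 — Current: I = V / Z = 9.455e-05 - j2.806e-05 A = 9.862e-05∠-16.5° A.
Step 6 — Complex power: S = V·I* = 1.099e-05 - j0.0215 VA.
Step 7 — Real power: P = Re(S) = 1.099e-05 W.
Step 8 — Reactive power: Q = Im(S) = -0.0215 VAR.
Step 9 — Apparent power: |S| = 0.0215 VA.
Step 10 — Power factor: PF = P/|S| = 0.0005112 (leading).

(a) P = 1.099e-05 W  (b) Q = -0.0215 VAR  (c) S = 0.0215 VA  (d) PF = 0.0005112 (leading)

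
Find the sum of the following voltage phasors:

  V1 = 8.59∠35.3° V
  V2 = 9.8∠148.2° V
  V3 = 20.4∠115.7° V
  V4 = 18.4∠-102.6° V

Step 1 — Convert each phasor to rectangular form:
  V1 = 8.59·(cos(35.3°) + j·sin(35.3°)) = 7.011 + j4.964 V
  V2 = 9.8·(cos(148.2°) + j·sin(148.2°)) = -8.329 + j5.164 V
  V3 = 20.4·(cos(115.7°) + j·sin(115.7°)) = -8.847 + j18.38 V
  V4 = 18.4·(cos(-102.6°) + j·sin(-102.6°)) = -4.014 - j17.96 V
Step 2 — Sum components: V_total = -14.18 + j10.55 V.
Step 3 — Convert to polar: |V_total| = 17.68 V, ∠V_total = 143.3°.

V_total = 17.68∠143.3° V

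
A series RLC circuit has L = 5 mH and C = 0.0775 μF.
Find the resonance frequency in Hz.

Step 1 — Resonance condition Im(Z)=0 gives ω₀ = 1/√(LC).
Step 2 — ω₀ = 1/√(0.005·7.75e-08) = 5.08e+04 rad/s.
Step 3 — f₀ = ω₀/(2π) = 8085 Hz.

f₀ = 8085 Hz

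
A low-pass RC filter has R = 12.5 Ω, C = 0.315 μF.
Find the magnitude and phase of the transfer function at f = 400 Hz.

Step 1 — Angular frequency: ω = 2π·400 = 2513 rad/s.
Step 2 — Transfer function: H(jω) = 1/(1 + jωRC).
Step 3 — Denominator: 1 + jωRC = 1 + j·2513·12.5·3.15e-07 = 1 + j0.009896.
Step 4 — H = 0.9999 - j0.009895.
Step 5 — Magnitude: |H| = 1 (-0.0 dB); phase: φ = -0.6°.

|H| = 1 (-0.0 dB), φ = -0.6°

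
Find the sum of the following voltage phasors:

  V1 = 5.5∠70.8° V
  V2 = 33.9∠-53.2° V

Step 1 — Convert each phasor to rectangular form:
  V1 = 5.5·(cos(70.8°) + j·sin(70.8°)) = 1.809 + j5.194 V
  V2 = 33.9·(cos(-53.2°) + j·sin(-53.2°)) = 20.31 - j27.14 V
Step 2 — Sum components: V_total = 22.12 - j21.95 V.
Step 3 — Convert to polar: |V_total| = 31.16 V, ∠V_total = -44.8°.

V_total = 31.16∠-44.8° V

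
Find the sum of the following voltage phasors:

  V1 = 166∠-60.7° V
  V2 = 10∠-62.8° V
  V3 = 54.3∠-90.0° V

Step 1 — Convert each phasor to rectangular form:
  V1 = 166·(cos(-60.7°) + j·sin(-60.7°)) = 81.24 - j144.8 V
  V2 = 10·(cos(-62.8°) + j·sin(-62.8°)) = 4.571 - j8.894 V
  V3 = 54.3·(cos(-90.0°) + j·sin(-90.0°)) = 0 - j54.3 V
Step 2 — Sum components: V_total = 85.81 - j208 V.
Step 3 — Convert to polar: |V_total| = 225 V, ∠V_total = -67.6°.

V_total = 225∠-67.6° V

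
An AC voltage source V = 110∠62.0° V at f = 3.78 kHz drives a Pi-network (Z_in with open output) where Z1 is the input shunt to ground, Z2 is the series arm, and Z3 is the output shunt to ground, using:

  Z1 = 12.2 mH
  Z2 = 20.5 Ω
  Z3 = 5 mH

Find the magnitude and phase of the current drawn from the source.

Step 1 — Angular frequency: ω = 2π·f = 2π·3780 = 2.375e+04 rad/s.
Step 2 — Component impedances:
  Z1: Z = jωL = j·2.375e+04·0.0122 = 0 + j289.8 Ω
  Z2: Z = R = 20.5 Ω
  Z3: Z = jωL = j·2.375e+04·0.005 = 0 + j118.8 Ω
Step 3 — With open output, the series arm Z2 and the output shunt Z3 appear in series to ground: Z2 + Z3 = 20.5 + j118.8 Ω.
Step 4 — Parallel with input shunt Z1: Z_in = Z1 || (Z2 + Z3) = 10.29 + j84.75 Ω = 85.37∠83.1° Ω.
Step 5 — Source phasor: V = 110∠62.0° V = 51.64 + j97.12 V.
Step 6 — Ohm's law: I = V / Z_total = (51.64 + j97.12) / (10.29 + j84.75) = 1.202 - j0.4634 A.
Step 7 — Convert to polar: |I| = 1.289 A, ∠I = -21.1°.

I = 1.289∠-21.1° A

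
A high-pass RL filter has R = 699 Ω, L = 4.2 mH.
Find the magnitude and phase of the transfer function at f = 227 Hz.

Step 1 — Angular frequency: ω = 2π·227 = 1426 rad/s.
Step 2 — Transfer function: H(jω) = jωL/(R + jωL).
Step 3 — Numerator jωL = j·5.99; denominator R + jωL = 699 + j5.99.
Step 4 — H = 7.344e-05 + j0.008569.
Step 5 — Magnitude: |H| = 0.00857 (-41.3 dB); phase: φ = 89.5°.

|H| = 0.00857 (-41.3 dB), φ = 89.5°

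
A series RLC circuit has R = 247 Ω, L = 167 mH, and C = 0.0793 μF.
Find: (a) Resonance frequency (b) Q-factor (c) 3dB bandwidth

Step 1 — Resonance: ω₀ = 1/√(LC) = 1/√(0.167·7.93e-08) = 8690 rad/s.
Step 2 — f₀ = ω₀/(2π) = 1383 Hz.
Step 3 — Series Q: Q = ω₀L/R = 8690·0.167/247 = 5.875.
Step 4 — Bandwidth: Δω = ω₀/Q = 1479 rad/s; BW = Δω/(2π) = 235.4 Hz.

(a) f₀ = 1383 Hz  (b) Q = 5.875  (c) BW = 235.4 Hz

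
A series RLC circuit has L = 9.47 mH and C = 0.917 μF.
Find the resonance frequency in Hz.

Step 1 — Resonance condition Im(Z)=0 gives ω₀ = 1/√(LC).
Step 2 — ω₀ = 1/√(0.00947·9.17e-07) = 1.073e+04 rad/s.
Step 3 — f₀ = ω₀/(2π) = 1708 Hz.

f₀ = 1708 Hz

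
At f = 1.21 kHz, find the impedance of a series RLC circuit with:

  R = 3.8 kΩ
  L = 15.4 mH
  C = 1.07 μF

Step 1 — Angular frequency: ω = 2π·f = 2π·1210 = 7603 rad/s.
Step 2 — Component impedances:
  R: Z = R = 3800 Ω
  L: Z = jωL = j·7603·0.0154 = 0 + j117.1 Ω
  C: Z = 1/(jωC) = -j/(ω·C) = 0 - j122.9 Ω
Step 3 — Series combination: Z_total = R + L + C = 3800 - j5.847 Ω = 3800∠-0.1° Ω.

Z = 3800 - j5.847 Ω = 3800∠-0.1° Ω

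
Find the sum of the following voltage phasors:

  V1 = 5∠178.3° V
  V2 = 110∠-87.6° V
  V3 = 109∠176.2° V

Step 1 — Convert each phasor to rectangular form:
  V1 = 5·(cos(178.3°) + j·sin(178.3°)) = -4.998 + j0.1483 V
  V2 = 110·(cos(-87.6°) + j·sin(-87.6°)) = 4.606 - j109.9 V
  V3 = 109·(cos(176.2°) + j·sin(176.2°)) = -108.8 + j7.224 V
Step 2 — Sum components: V_total = -109.2 - j102.5 V.
Step 3 — Convert to polar: |V_total| = 149.8 V, ∠V_total = -136.8°.

V_total = 149.8∠-136.8° V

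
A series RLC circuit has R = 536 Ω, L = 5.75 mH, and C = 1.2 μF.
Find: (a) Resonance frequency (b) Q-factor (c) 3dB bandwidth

Step 1 — Resonance: ω₀ = 1/√(LC) = 1/√(0.00575·1.2e-06) = 1.204e+04 rad/s.
Step 2 — f₀ = ω₀/(2π) = 1916 Hz.
Step 3 — Series Q: Q = ω₀L/R = 1.204e+04·0.00575/536 = 0.1291.
Step 4 — Bandwidth: Δω = ω₀/Q = 9.322e+04 rad/s; BW = Δω/(2π) = 1.484e+04 Hz.

(a) f₀ = 1916 Hz  (b) Q = 0.1291  (c) BW = 1.484e+04 Hz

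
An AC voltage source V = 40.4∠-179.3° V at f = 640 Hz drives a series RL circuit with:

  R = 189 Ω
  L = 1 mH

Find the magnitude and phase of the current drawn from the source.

Step 1 — Angular frequency: ω = 2π·f = 2π·640 = 4021 rad/s.
Step 2 — Component impedances:
  R: Z = R = 189 Ω
  L: Z = jωL = j·4021·0.001 = 0 + j4.021 Ω
Step 3 — Series combination: Z_total = R + L = 189 + j4.021 Ω = 189∠1.2° Ω.
Step 4 — Source phasor: V = 40.4∠-179.3° V = -40.4 - j0.4936 V.
Step 5 — Ohm's law: I = V / Z_total = (-40.4 - j0.4936) / (189 + j4.021) = -0.2137 + j0.001935 A.
Step 6 — Convert to polar: |I| = 0.2137 A, ∠I = 179.5°.

I = 0.2137∠179.5° A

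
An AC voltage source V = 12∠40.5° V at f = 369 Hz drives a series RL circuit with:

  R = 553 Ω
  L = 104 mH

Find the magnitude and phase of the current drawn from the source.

Step 1 — Angular frequency: ω = 2π·f = 2π·369 = 2318 rad/s.
Step 2 — Component impedances:
  R: Z = R = 553 Ω
  L: Z = jωL = j·2318·0.104 = 0 + j241.1 Ω
Step 3 — Series combination: Z_total = R + L = 553 + j241.1 Ω = 603.3∠23.6° Ω.
Step 4 — Source phasor: V = 12∠40.5° V = 9.125 + j7.793 V.
Step 5 — Ohm's law: I = V / Z_total = (9.125 + j7.793) / (553 + j241.1) = 0.01903 + j0.005796 A.
Step 6 — Convert to polar: |I| = 0.01989 A, ∠I = 16.9°.

I = 0.01989∠16.9° A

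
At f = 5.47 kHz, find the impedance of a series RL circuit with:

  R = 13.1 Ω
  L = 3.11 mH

Step 1 — Angular frequency: ω = 2π·f = 2π·5470 = 3.437e+04 rad/s.
Step 2 — Component impedances:
  R: Z = R = 13.1 Ω
  L: Z = jωL = j·3.437e+04·0.00311 = 0 + j106.9 Ω
Step 3 — Series combination: Z_total = R + L = 13.1 + j106.9 Ω = 107.7∠83.0° Ω.

Z = 13.1 + j106.9 Ω = 107.7∠83.0° Ω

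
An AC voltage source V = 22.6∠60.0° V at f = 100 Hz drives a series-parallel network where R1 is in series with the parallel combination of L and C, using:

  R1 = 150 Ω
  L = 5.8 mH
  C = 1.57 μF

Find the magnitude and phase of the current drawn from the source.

Step 1 — Angular frequency: ω = 2π·f = 2π·100 = 628.3 rad/s.
Step 2 — Component impedances:
  R1: Z = R = 150 Ω
  L: Z = jωL = j·628.3·0.0058 = 0 + j3.644 Ω
  C: Z = 1/(jωC) = -j/(ω·C) = 0 - j1014 Ω
Step 3 — Parallel branch: L || C = 1/(1/L + 1/C) = 0 + j3.657 Ω.
Step 4 — Series with R1: Z_total = R1 + (L || C) = 150 + j3.657 Ω = 150∠1.4° Ω.
Step 5 — Source phasor: V = 22.6∠60.0° V = 11.3 + j19.57 V.
Step 6 — Ohm's law: I = V / Z_total = (11.3 + j19.57) / (150 + j3.657) = 0.07847 + j0.1286 A.
Step 7 — Convert to polar: |I| = 0.1506 A, ∠I = 58.6°.

I = 0.1506∠58.6° A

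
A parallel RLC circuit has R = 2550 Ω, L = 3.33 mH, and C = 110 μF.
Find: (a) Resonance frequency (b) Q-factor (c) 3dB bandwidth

Step 1 — Resonance: ω₀ = 1/√(LC) = 1/√(0.00333·0.00011) = 1652 rad/s.
Step 2 — f₀ = ω₀/(2π) = 263 Hz.
Step 3 — Parallel Q: Q = R/(ω₀L) = 2550/(1652·0.00333) = 463.5.
Step 4 — Bandwidth: Δω = ω₀/Q = 3.565 rad/s; BW = Δω/(2π) = 0.5674 Hz.

(a) f₀ = 263 Hz  (b) Q = 463.5  (c) BW = 0.5674 Hz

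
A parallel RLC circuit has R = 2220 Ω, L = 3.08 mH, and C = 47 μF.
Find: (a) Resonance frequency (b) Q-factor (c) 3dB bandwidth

Step 1 — Resonance: ω₀ = 1/√(LC) = 1/√(0.00308·4.7e-05) = 2628 rad/s.
Step 2 — f₀ = ω₀/(2π) = 418.3 Hz.
Step 3 — Parallel Q: Q = R/(ω₀L) = 2220/(2628·0.00308) = 274.2.
Step 4 — Bandwidth: Δω = ω₀/Q = 9.584 rad/s; BW = Δω/(2π) = 1.525 Hz.

(a) f₀ = 418.3 Hz  (b) Q = 274.2  (c) BW = 1.525 Hz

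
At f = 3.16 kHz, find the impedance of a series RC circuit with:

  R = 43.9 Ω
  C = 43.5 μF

Step 1 — Angular frequency: ω = 2π·f = 2π·3160 = 1.985e+04 rad/s.
Step 2 — Component impedances:
  R: Z = R = 43.9 Ω
  C: Z = 1/(jωC) = -j/(ω·C) = 0 - j1.158 Ω
Step 3 — Series combination: Z_total = R + C = 43.9 - j1.158 Ω = 43.92∠-1.5° Ω.

Z = 43.9 - j1.158 Ω = 43.92∠-1.5° Ω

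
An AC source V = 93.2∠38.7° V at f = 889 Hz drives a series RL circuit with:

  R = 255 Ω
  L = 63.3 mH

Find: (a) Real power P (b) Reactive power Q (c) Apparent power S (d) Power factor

Step 1 — Angular frequency: ω = 2π·f = 2π·889 = 5586 rad/s.
Step 2 — Component impedances:
  R: Z = R = 255 Ω
  L: Z = jωL = j·5586·0.0633 = 0 + j353.6 Ω
Step 3 — Series combination: Z_total = R + L = 255 + j353.6 Ω = 435.9∠54.2° Ω.
Step 4 — Source phasor: V = 93.2∠38.7° V = 72.74 + j58.27 V.
Step 5 — Current: I = V / Z = 0.206 - j0.05714 A = 0.2138∠-15.5° A.
Step 6 — Complex power: S = V·I* = 11.66 + j16.16 VA.
Step 7 — Real power: P = Re(S) = 11.66 W.
Step 8 — Reactive power: Q = Im(S) = 16.16 VAR.
Step 9 — Apparent power: |S| = 19.93 VA.
Step 10 — Power factor: PF = P/|S| = 0.5849 (lagging).

(a) P = 11.66 W  (b) Q = 16.16 VAR  (c) S = 19.93 VA  (d) PF = 0.5849 (lagging)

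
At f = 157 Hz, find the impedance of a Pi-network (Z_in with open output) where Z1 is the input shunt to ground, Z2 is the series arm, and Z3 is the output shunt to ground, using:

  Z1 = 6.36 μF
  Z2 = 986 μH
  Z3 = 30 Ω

Step 1 — Angular frequency: ω = 2π·f = 2π·157 = 986.5 rad/s.
Step 2 — Component impedances:
  Z1: Z = 1/(jωC) = -j/(ω·C) = 0 - j159.4 Ω
  Z2: Z = jωL = j·986.5·0.000986 = 0 + j0.9726 Ω
  Z3: Z = R = 30 Ω
Step 3 — With open output, the series arm Z2 and the output shunt Z3 appear in series to ground: Z2 + Z3 = 30 + j0.9726 Ω.
Step 4 — Parallel with input shunt Z1: Z_in = Z1 || (Z2 + Z3) = 29.32 - j4.573 Ω = 29.67∠-8.9° Ω.

Z = 29.32 - j4.573 Ω = 29.67∠-8.9° Ω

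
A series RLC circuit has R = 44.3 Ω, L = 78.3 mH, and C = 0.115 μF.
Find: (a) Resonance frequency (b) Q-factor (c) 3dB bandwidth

Step 1 — Resonance: ω₀ = 1/√(LC) = 1/√(0.0783·1.15e-07) = 1.054e+04 rad/s.
Step 2 — f₀ = ω₀/(2π) = 1677 Hz.
Step 3 — Series Q: Q = ω₀L/R = 1.054e+04·0.0783/44.3 = 18.63.
Step 4 — Bandwidth: Δω = ω₀/Q = 565.8 rad/s; BW = Δω/(2π) = 90.05 Hz.

(a) f₀ = 1677 Hz  (b) Q = 18.63  (c) BW = 90.05 Hz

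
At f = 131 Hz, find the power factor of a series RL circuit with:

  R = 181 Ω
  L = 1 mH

Step 1 — Angular frequency: ω = 2π·f = 2π·131 = 823.1 rad/s.
Step 2 — Component impedances:
  R: Z = R = 181 Ω
  L: Z = jωL = j·823.1·0.001 = 0 + j0.8231 Ω
Step 3 — Series combination: Z_total = R + L = 181 + j0.8231 Ω = 181∠0.3° Ω.
Step 4 — Power factor: PF = cos(φ) = Re(Z)/|Z| = 181/181 = 1.
Step 5 — Type: Im(Z) = 0.8231 ⇒ lagging (phase φ = 0.3°).

PF = 1 (lagging, φ = 0.3°)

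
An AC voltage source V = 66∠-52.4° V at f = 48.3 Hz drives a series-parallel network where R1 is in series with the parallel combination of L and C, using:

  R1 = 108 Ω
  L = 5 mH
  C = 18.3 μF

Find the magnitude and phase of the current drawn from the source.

Step 1 — Angular frequency: ω = 2π·f = 2π·48.3 = 303.5 rad/s.
Step 2 — Component impedances:
  R1: Z = R = 108 Ω
  L: Z = jωL = j·303.5·0.005 = 0 + j1.517 Ω
  C: Z = 1/(jωC) = -j/(ω·C) = 0 - j180.1 Ω
Step 3 — Parallel branch: L || C = 1/(1/L + 1/C) = 0 + j1.53 Ω.
Step 4 — Series with R1: Z_total = R1 + (L || C) = 108 + j1.53 Ω = 108∠0.8° Ω.
Step 5 — Source phasor: V = 66∠-52.4° V = 40.27 - j52.29 V.
Step 6 — Ohm's law: I = V / Z_total = (40.27 - j52.29) / (108 + j1.53) = 0.3659 - j0.4894 A.
Step 7 — Convert to polar: |I| = 0.611 A, ∠I = -53.2°.

I = 0.611∠-53.2° A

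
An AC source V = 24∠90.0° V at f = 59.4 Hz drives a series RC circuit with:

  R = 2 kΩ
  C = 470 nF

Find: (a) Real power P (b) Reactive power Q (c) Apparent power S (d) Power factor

Step 1 — Angular frequency: ω = 2π·f = 2π·59.4 = 373.2 rad/s.
Step 2 — Component impedances:
  R: Z = R = 2000 Ω
  C: Z = 1/(jωC) = -j/(ω·C) = 0 - j5701 Ω
Step 3 — Series combination: Z_total = R + C = 2000 - j5701 Ω = 6041∠-70.7° Ω.
Step 4 — Source phasor: V = 24∠90.0° V = 0 + j24 V.
Step 5 — Current: I = V / Z = -0.003749 + j0.001315 A = 0.003973∠160.7° A.
Step 6 — Complex power: S = V·I* = 0.03156 - j0.08997 VA.
Step 7 — Real power: P = Re(S) = 0.03156 W.
Step 8 — Reactive power: Q = Im(S) = -0.08997 VAR.
Step 9 — Apparent power: |S| = 0.09534 VA.
Step 10 — Power factor: PF = P/|S| = 0.331 (leading).

(a) P = 0.03156 W  (b) Q = -0.08997 VAR  (c) S = 0.09534 VA  (d) PF = 0.331 (leading)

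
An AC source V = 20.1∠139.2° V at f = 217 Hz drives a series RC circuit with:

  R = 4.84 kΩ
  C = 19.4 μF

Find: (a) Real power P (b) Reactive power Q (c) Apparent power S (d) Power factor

Step 1 — Angular frequency: ω = 2π·f = 2π·217 = 1363 rad/s.
Step 2 — Component impedances:
  R: Z = R = 4840 Ω
  C: Z = 1/(jωC) = -j/(ω·C) = 0 - j37.81 Ω
Step 3 — Series combination: Z_total = R + C = 4840 - j37.81 Ω = 4840∠-0.4° Ω.
Step 4 — Source phasor: V = 20.1∠139.2° V = -15.22 + j13.13 V.
Step 5 — Current: I = V / Z = -0.003165 + j0.002689 A = 0.004153∠139.6° A.
Step 6 — Complex power: S = V·I* = 0.08347 - j0.000652 VA.
Step 7 — Real power: P = Re(S) = 0.08347 W.
Step 8 — Reactive power: Q = Im(S) = -0.000652 VAR.
Step 9 — Apparent power: |S| = 0.08347 VA.
Step 10 — Power factor: PF = P/|S| = 1 (leading).

(a) P = 0.08347 W  (b) Q = -0.000652 VAR  (c) S = 0.08347 VA  (d) PF = 1 (leading)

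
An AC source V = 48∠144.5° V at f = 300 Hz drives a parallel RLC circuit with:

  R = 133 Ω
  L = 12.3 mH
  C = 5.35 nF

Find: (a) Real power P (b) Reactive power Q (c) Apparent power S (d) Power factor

Step 1 — Angular frequency: ω = 2π·f = 2π·300 = 1885 rad/s.
Step 2 — Component impedances:
  R: Z = R = 133 Ω
  L: Z = jωL = j·1885·0.0123 = 0 + j23.18 Ω
  C: Z = 1/(jωC) = -j/(ω·C) = 0 - j9.916e+04 Ω
Step 3 — Parallel combination: 1/Z_total = 1/R + 1/L + 1/C; Z_total = 3.924 + j22.51 Ω = 22.85∠80.1° Ω.
Step 4 — Source phasor: V = 48∠144.5° V = -39.08 + j27.87 V.
Step 5 — Current: I = V / Z = 0.9081 + j1.895 A = 2.101∠64.4° A.
Step 6 — Complex power: S = V·I* = 17.32 + j99.35 VA.
Step 7 — Real power: P = Re(S) = 17.32 W.
Step 8 — Reactive power: Q = Im(S) = 99.35 VAR.
Step 9 — Apparent power: |S| = 100.9 VA.
Step 10 — Power factor: PF = P/|S| = 0.1718 (lagging).

(a) P = 17.32 W  (b) Q = 99.35 VAR  (c) S = 100.9 VA  (d) PF = 0.1718 (lagging)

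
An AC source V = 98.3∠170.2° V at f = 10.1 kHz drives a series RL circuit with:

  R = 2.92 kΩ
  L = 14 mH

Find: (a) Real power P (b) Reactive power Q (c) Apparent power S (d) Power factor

Step 1 — Angular frequency: ω = 2π·f = 2π·1.01e+04 = 6.346e+04 rad/s.
Step 2 — Component impedances:
  R: Z = R = 2920 Ω
  L: Z = jωL = j·6.346e+04·0.014 = 0 + j888.4 Ω
Step 3 — Series combination: Z_total = R + L = 2920 + j888.4 Ω = 3052∠16.9° Ω.
Step 4 — Source phasor: V = 98.3∠170.2° V = -96.87 + j16.73 V.
Step 5 — Current: I = V / Z = -0.02877 + j0.01448 A = 0.03221∠153.3° A.
Step 6 — Complex power: S = V·I* = 3.029 + j0.9216 VA.
Step 7 — Real power: P = Re(S) = 3.029 W.
Step 8 — Reactive power: Q = Im(S) = 0.9216 VAR.
Step 9 — Apparent power: |S| = 3.166 VA.
Step 10 — Power factor: PF = P/|S| = 0.9567 (lagging).

(a) P = 3.029 W  (b) Q = 0.9216 VAR  (c) S = 3.166 VA  (d) PF = 0.9567 (lagging)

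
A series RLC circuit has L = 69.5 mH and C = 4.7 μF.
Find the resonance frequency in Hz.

Step 1 — Resonance condition Im(Z)=0 gives ω₀ = 1/√(LC).
Step 2 — ω₀ = 1/√(0.0695·4.7e-06) = 1750 rad/s.
Step 3 — f₀ = ω₀/(2π) = 278.5 Hz.

f₀ = 278.5 Hz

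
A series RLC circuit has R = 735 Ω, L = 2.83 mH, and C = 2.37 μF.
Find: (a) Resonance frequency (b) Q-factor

Step 1 — Resonance condition Im(Z)=0 gives ω₀ = 1/√(LC).
Step 2 — ω₀ = 1/√(0.00283·2.37e-06) = 1.221e+04 rad/s.
Step 3 — f₀ = ω₀/(2π) = 1943 Hz.
Step 4 — Series Q: Q = ω₀L/R = 1.221e+04·0.00283/735 = 0.04701.

(a) f₀ = 1943 Hz  (b) Q = 0.04701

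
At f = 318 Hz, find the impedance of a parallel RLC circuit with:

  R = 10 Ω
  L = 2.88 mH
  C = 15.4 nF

Step 1 — Angular frequency: ω = 2π·f = 2π·318 = 1998 rad/s.
Step 2 — Component impedances:
  R: Z = R = 10 Ω
  L: Z = jωL = j·1998·0.00288 = 0 + j5.754 Ω
  C: Z = 1/(jωC) = -j/(ω·C) = 0 - j3.25e+04 Ω
Step 3 — Parallel combination: 1/Z_total = 1/R + 1/L + 1/C; Z_total = 2.488 + j4.323 Ω = 4.988∠60.1° Ω.

Z = 2.488 + j4.323 Ω = 4.988∠60.1° Ω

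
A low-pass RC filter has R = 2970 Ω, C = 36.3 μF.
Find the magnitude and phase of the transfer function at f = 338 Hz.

Step 1 — Angular frequency: ω = 2π·338 = 2124 rad/s.
Step 2 — Transfer function: H(jω) = 1/(1 + jωRC).
Step 3 — Denominator: 1 + jωRC = 1 + j·2124·2970·3.63e-05 = 1 + j229.
Step 4 — H = 1.908e-05 - j0.004367.
Step 5 — Magnitude: |H| = 0.004368 (-47.2 dB); phase: φ = -89.7°.

|H| = 0.004368 (-47.2 dB), φ = -89.7°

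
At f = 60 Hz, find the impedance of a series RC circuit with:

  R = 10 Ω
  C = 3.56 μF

Step 1 — Angular frequency: ω = 2π·f = 2π·60 = 377 rad/s.
Step 2 — Component impedances:
  R: Z = R = 10 Ω
  C: Z = 1/(jωC) = -j/(ω·C) = 0 - j745.1 Ω
Step 3 — Series combination: Z_total = R + C = 10 - j745.1 Ω = 745.2∠-89.2° Ω.

Z = 10 - j745.1 Ω = 745.2∠-89.2° Ω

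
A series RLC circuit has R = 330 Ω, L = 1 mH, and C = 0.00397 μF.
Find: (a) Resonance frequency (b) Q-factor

Step 1 — Resonance condition Im(Z)=0 gives ω₀ = 1/√(LC).
Step 2 — ω₀ = 1/√(0.001·3.97e-09) = 5.019e+05 rad/s.
Step 3 — f₀ = ω₀/(2π) = 7.988e+04 Hz.
Step 4 — Series Q: Q = ω₀L/R = 5.019e+05·0.001/330 = 1.521.

(a) f₀ = 7.988e+04 Hz  (b) Q = 1.521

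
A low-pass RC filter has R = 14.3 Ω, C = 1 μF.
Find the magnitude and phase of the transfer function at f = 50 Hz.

Step 1 — Angular frequency: ω = 2π·50 = 314.2 rad/s.
Step 2 — Transfer function: H(jω) = 1/(1 + jωRC).
Step 3 — Denominator: 1 + jωRC = 1 + j·314.2·14.3·1e-06 = 1 + j0.004492.
Step 4 — H = 1 - j0.004492.
Step 5 — Magnitude: |H| = 1 (-0.0 dB); phase: φ = -0.3°.

|H| = 1 (-0.0 dB), φ = -0.3°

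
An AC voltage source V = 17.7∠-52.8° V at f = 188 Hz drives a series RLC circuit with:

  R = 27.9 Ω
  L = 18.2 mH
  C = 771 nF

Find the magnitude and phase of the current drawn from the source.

Step 1 — Angular frequency: ω = 2π·f = 2π·188 = 1181 rad/s.
Step 2 — Component impedances:
  R: Z = R = 27.9 Ω
  L: Z = jωL = j·1181·0.0182 = 0 + j21.5 Ω
  C: Z = 1/(jωC) = -j/(ω·C) = 0 - j1098 Ω
Step 3 — Series combination: Z_total = R + L + C = 27.9 - j1077 Ω = 1077∠-88.5° Ω.
Step 4 — Source phasor: V = 17.7∠-52.8° V = 10.7 - j14.1 V.
Step 5 — Ohm's law: I = V / Z_total = (10.7 - j14.1) / (27.9 - j1077) = 0.01335 + j0.009595 A.
Step 6 — Convert to polar: |I| = 0.01644 A, ∠I = 35.7°.

I = 0.01644∠35.7° A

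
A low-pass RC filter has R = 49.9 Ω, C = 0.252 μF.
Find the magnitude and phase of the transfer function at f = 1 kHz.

Step 1 — Angular frequency: ω = 2π·1000 = 6283 rad/s.
Step 2 — Transfer function: H(jω) = 1/(1 + jωRC).
Step 3 — Denominator: 1 + jωRC = 1 + j·6283·49.9·2.52e-07 = 1 + j0.07901.
Step 4 — H = 0.9938 - j0.07852.
Step 5 — Magnitude: |H| = 0.9969 (-0.0 dB); phase: φ = -4.5°.

|H| = 0.9969 (-0.0 dB), φ = -4.5°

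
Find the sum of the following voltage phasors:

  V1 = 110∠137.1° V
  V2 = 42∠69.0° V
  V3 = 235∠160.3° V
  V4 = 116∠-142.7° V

Step 1 — Convert each phasor to rectangular form:
  V1 = 110·(cos(137.1°) + j·sin(137.1°)) = -80.58 + j74.88 V
  V2 = 42·(cos(69.0°) + j·sin(69.0°)) = 15.05 + j39.21 V
  V3 = 235·(cos(160.3°) + j·sin(160.3°)) = -221.2 + j79.22 V
  V4 = 116·(cos(-142.7°) + j·sin(-142.7°)) = -92.27 - j70.29 V
Step 2 — Sum components: V_total = -379 + j123 V.
Step 3 — Convert to polar: |V_total| = 398.5 V, ∠V_total = 162.0°.

V_total = 398.5∠162.0° V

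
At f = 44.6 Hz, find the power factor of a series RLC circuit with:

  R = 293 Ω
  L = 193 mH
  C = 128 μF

Step 1 — Angular frequency: ω = 2π·f = 2π·44.6 = 280.2 rad/s.
Step 2 — Component impedances:
  R: Z = R = 293 Ω
  L: Z = jωL = j·280.2·0.193 = 0 + j54.08 Ω
  C: Z = 1/(jωC) = -j/(ω·C) = 0 - j27.88 Ω
Step 3 — Series combination: Z_total = R + L + C = 293 + j26.21 Ω = 294.2∠5.1° Ω.
Step 4 — Power factor: PF = cos(φ) = Re(Z)/|Z| = 293/294.17 = 0.996.
Step 5 — Type: Im(Z) = 26.21 ⇒ lagging (phase φ = 5.1°).

PF = 0.996 (lagging, φ = 5.1°)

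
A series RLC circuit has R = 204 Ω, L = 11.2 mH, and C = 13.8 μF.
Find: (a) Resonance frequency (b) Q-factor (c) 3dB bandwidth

Step 1 — Resonance condition Im(Z)=0 gives ω₀ = 1/√(LC).
Step 2 — ω₀ = 1/√(0.0112·1.38e-05) = 2544 rad/s.
Step 3 — f₀ = ω₀/(2π) = 404.8 Hz.
Step 4 — Series Q: Q = ω₀L/R = 2544·0.0112/204 = 0.1396.
Step 5 — 3dB bandwidth: Δω = ω₀/Q = 1.821e+04 rad/s; BW = Δω/(2π) = 2899 Hz.

(a) f₀ = 404.8 Hz  (b) Q = 0.1396  (c) BW = 2899 Hz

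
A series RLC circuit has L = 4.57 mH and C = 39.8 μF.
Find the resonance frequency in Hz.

Step 1 — Resonance condition Im(Z)=0 gives ω₀ = 1/√(LC).
Step 2 — ω₀ = 1/√(0.00457·3.98e-05) = 2345 rad/s.
Step 3 — f₀ = ω₀/(2π) = 373.2 Hz.

f₀ = 373.2 Hz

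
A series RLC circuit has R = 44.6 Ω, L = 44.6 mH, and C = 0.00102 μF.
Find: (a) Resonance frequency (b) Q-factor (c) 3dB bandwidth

Step 1 — Resonance: ω₀ = 1/√(LC) = 1/√(0.0446·1.02e-09) = 1.483e+05 rad/s.
Step 2 — f₀ = ω₀/(2π) = 2.36e+04 Hz.
Step 3 — Series Q: Q = ω₀L/R = 1.483e+05·0.0446/44.6 = 148.3.
Step 4 — Bandwidth: Δω = ω₀/Q = 1000 rad/s; BW = Δω/(2π) = 159.2 Hz.

(a) f₀ = 2.36e+04 Hz  (b) Q = 148.3  (c) BW = 159.2 Hz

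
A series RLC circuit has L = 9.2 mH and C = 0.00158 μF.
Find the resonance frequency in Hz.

Step 1 — Resonance condition Im(Z)=0 gives ω₀ = 1/√(LC).
Step 2 — ω₀ = 1/√(0.0092·1.58e-09) = 2.623e+05 rad/s.
Step 3 — f₀ = ω₀/(2π) = 4.174e+04 Hz.

f₀ = 4.174e+04 Hz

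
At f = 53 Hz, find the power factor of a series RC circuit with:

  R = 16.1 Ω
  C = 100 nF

Step 1 — Angular frequency: ω = 2π·f = 2π·53 = 333 rad/s.
Step 2 — Component impedances:
  R: Z = R = 16.1 Ω
  C: Z = 1/(jωC) = -j/(ω·C) = 0 - j3.003e+04 Ω
Step 3 — Series combination: Z_total = R + C = 16.1 - j3.003e+04 Ω = 3.003e+04∠-90.0° Ω.
Step 4 — Power factor: PF = cos(φ) = Re(Z)/|Z| = 16.1/3.003e+04 = 0.0005361.
Step 5 — Type: Im(Z) = -3.003e+04 ⇒ leading (phase φ = -90.0°).

PF = 0.0005361 (leading, φ = -90.0°)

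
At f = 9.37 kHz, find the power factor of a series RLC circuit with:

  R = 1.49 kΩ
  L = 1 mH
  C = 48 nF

Step 1 — Angular frequency: ω = 2π·f = 2π·9370 = 5.887e+04 rad/s.
Step 2 — Component impedances:
  R: Z = R = 1490 Ω
  L: Z = jωL = j·5.887e+04·0.001 = 0 + j58.87 Ω
  C: Z = 1/(jωC) = -j/(ω·C) = 0 - j353.9 Ω
Step 3 — Series combination: Z_total = R + L + C = 1490 - j295 Ω = 1519∠-11.2° Ω.
Step 4 — Power factor: PF = cos(φ) = Re(Z)/|Z| = 1490/1518.9 = 0.981.
Step 5 — Type: Im(Z) = -295 ⇒ leading (phase φ = -11.2°).

PF = 0.981 (leading, φ = -11.2°)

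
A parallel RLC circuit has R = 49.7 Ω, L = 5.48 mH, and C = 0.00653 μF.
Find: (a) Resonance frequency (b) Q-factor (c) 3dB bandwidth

Step 1 — Resonance: ω₀ = 1/√(LC) = 1/√(0.00548·6.53e-09) = 1.672e+05 rad/s.
Step 2 — f₀ = ω₀/(2π) = 2.661e+04 Hz.
Step 3 — Parallel Q: Q = R/(ω₀L) = 49.7/(1.672e+05·0.00548) = 0.05425.
Step 4 — Bandwidth: Δω = ω₀/Q = 3.081e+06 rad/s; BW = Δω/(2π) = 4.904e+05 Hz.

(a) f₀ = 2.661e+04 Hz  (b) Q = 0.05425  (c) BW = 4.904e+05 Hz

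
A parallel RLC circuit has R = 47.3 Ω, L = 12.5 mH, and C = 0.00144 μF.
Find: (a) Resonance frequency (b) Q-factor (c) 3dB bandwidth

Step 1 — Resonance: ω₀ = 1/√(LC) = 1/√(0.0125·1.44e-09) = 2.357e+05 rad/s.
Step 2 — f₀ = ω₀/(2π) = 3.751e+04 Hz.
Step 3 — Parallel Q: Q = R/(ω₀L) = 47.3/(2.357e+05·0.0125) = 0.01605.
Step 4 — Bandwidth: Δω = ω₀/Q = 1.468e+07 rad/s; BW = Δω/(2π) = 2.337e+06 Hz.

(a) f₀ = 3.751e+04 Hz  (b) Q = 0.01605  (c) BW = 2.337e+06 Hz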